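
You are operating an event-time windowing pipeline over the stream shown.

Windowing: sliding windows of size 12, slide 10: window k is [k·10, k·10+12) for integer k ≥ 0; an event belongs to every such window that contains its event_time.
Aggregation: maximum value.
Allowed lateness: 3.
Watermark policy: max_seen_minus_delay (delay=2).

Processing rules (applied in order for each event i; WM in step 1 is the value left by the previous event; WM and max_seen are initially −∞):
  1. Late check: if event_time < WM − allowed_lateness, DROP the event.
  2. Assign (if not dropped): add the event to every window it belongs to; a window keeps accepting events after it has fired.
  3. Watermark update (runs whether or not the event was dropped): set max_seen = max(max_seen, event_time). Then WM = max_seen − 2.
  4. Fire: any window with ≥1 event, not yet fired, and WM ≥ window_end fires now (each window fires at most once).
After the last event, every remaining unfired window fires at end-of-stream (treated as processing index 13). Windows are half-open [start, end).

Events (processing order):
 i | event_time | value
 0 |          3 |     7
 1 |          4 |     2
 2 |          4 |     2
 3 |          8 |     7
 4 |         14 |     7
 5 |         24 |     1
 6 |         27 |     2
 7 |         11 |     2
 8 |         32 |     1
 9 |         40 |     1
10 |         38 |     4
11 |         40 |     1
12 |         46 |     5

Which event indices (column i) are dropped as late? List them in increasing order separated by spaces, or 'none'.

7

i=0 t=3 v=7: → [0,12); WM=1
i=1 t=4 v=2: → [0,12); WM=2
i=2 t=4 v=2: → [0,12); WM=2
i=3 t=8 v=7: → [0,12); WM=6
i=4 t=14 v=7: → [10,22); WM=12; [0,12) fires=7
i=5 t=24 v=1: → [20,32); WM=22; [10,22) fires=7
i=6 t=27 v=2: → [20,32); WM=25
i=7 t=11 v=2: DROP (t<25-3); WM=25
i=8 t=32 v=1: → [30,42); WM=30
i=9 t=40 v=1: → [40,52),[30,42); WM=38; [20,32) fires=2
i=10 t=38 v=4: → [30,42); WM=38
i=11 t=40 v=1: → [40,52),[30,42); WM=38
i=12 t=46 v=5: → [40,52); WM=44; [30,42) fires=4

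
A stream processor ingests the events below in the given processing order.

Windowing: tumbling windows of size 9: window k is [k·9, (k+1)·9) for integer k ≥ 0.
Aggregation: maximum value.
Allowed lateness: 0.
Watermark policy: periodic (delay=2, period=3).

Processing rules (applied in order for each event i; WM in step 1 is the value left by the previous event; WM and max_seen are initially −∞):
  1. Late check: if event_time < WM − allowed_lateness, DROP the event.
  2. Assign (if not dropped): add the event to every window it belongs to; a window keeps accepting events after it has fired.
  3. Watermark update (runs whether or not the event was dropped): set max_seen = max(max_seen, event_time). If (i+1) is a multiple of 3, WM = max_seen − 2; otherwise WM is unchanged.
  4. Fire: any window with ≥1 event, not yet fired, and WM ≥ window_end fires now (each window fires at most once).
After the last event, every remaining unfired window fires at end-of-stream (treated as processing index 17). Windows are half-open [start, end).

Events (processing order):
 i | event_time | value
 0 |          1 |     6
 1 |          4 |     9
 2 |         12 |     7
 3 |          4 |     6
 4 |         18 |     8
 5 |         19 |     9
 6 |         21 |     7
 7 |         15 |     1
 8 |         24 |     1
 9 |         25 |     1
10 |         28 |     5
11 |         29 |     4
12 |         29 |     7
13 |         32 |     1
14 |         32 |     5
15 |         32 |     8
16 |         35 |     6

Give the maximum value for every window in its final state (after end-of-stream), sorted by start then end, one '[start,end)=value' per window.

i=0 t=1 v=6: → [0,9); WM=−∞
i=1 t=4 v=9: → [0,9); WM=−∞
i=2 t=12 v=7: → [9,18); WM=10; [0,9) fires=9
i=3 t=4 v=6: DROP (t<10-0); WM=10
i=4 t=18 v=8: → [18,27); WM=10
i=5 t=19 v=9: → [18,27); WM=17
i=6 t=21 v=7: → [18,27); WM=17
i=7 t=15 v=1: DROP (t<17-0); WM=17
i=8 t=24 v=1: → [18,27); WM=22; [9,18) fires=7
i=9 t=25 v=1: → [18,27); WM=22
i=10 t=28 v=5: → [27,36); WM=22
i=11 t=29 v=4: → [27,36); WM=27; [18,27) fires=9
i=12 t=29 v=7: → [27,36); WM=27
i=13 t=32 v=1: → [27,36); WM=27
i=14 t=32 v=5: → [27,36); WM=30
i=15 t=32 v=8: → [27,36); WM=30
i=16 t=35 v=6: → [27,36); WM=30

[0,9)=9 [9,18)=7 [18,27)=9 [27,36)=8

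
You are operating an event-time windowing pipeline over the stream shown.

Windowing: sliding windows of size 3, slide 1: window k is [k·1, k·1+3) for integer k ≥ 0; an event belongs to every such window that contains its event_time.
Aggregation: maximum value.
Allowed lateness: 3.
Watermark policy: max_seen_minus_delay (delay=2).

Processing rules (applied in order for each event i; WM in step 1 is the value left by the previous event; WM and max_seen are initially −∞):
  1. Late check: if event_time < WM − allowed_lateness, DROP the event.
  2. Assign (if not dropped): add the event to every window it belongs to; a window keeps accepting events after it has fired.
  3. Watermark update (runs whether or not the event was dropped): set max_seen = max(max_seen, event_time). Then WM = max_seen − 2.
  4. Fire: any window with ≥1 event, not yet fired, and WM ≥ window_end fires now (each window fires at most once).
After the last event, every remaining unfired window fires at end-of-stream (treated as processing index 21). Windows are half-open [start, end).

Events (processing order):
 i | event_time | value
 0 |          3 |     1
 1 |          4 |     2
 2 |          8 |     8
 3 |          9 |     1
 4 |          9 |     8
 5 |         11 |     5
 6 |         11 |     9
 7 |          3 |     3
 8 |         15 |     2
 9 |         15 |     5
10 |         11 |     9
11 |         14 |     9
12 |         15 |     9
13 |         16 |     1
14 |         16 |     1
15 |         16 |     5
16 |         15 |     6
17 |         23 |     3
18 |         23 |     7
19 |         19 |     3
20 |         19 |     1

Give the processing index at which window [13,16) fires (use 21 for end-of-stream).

i=0 t=3 v=1: → [3,6),[2,5),[1,4); WM=1
i=1 t=4 v=2: → [4,7),[3,6),[2,5); WM=2
i=2 t=8 v=8: → [8,11),[7,10),[6,9); WM=6; [1,4) fires=1 [2,5) fires=2 [3,6) fires=2
i=3 t=9 v=1: → [9,12),[8,11),[7,10); WM=7; [4,7) fires=2
i=4 t=9 v=8: → [9,12),[8,11),[7,10); WM=7
i=5 t=11 v=5: → [11,14),[10,13),[9,12); WM=9; [6,9) fires=8
i=6 t=11 v=9: → [11,14),[10,13),[9,12); WM=9
i=7 t=3 v=3: DROP (t<9-3); WM=9
i=8 t=15 v=2: → [15,18),[14,17),[13,16); WM=13; [7,10) fires=8 [8,11) fires=8 [9,12) fires=9 [10,13) fires=9
i=9 t=15 v=5: → [15,18),[14,17),[13,16); WM=13
i=10 t=11 v=9: → [11,14),[10,13),[9,12); WM=13
i=11 t=14 v=9: → [14,17),[13,16),[12,15); WM=13
i=12 t=15 v=9: → [15,18),[14,17),[13,16); WM=13
i=13 t=16 v=1: → [16,19),[15,18),[14,17); WM=14; [11,14) fires=9
i=14 t=16 v=1: → [16,19),[15,18),[14,17); WM=14
i=15 t=16 v=5: → [16,19),[15,18),[14,17); WM=14
i=16 t=15 v=6: → [15,18),[14,17),[13,16); WM=14
i=17 t=23 v=3: → [23,26),[22,25),[21,24); WM=21; [12,15) fires=9 [13,16) fires=9 [14,17) fires=9 [15,18) fires=9 [16,19) fires=5
i=18 t=23 v=7: → [23,26),[22,25),[21,24); WM=21
i=19 t=19 v=3: → [19,22),[18,21),[17,20); WM=21; [17,20) fires=3 [18,21) fires=3
i=20 t=19 v=1: → [19,22),[18,21),[17,20); WM=21

17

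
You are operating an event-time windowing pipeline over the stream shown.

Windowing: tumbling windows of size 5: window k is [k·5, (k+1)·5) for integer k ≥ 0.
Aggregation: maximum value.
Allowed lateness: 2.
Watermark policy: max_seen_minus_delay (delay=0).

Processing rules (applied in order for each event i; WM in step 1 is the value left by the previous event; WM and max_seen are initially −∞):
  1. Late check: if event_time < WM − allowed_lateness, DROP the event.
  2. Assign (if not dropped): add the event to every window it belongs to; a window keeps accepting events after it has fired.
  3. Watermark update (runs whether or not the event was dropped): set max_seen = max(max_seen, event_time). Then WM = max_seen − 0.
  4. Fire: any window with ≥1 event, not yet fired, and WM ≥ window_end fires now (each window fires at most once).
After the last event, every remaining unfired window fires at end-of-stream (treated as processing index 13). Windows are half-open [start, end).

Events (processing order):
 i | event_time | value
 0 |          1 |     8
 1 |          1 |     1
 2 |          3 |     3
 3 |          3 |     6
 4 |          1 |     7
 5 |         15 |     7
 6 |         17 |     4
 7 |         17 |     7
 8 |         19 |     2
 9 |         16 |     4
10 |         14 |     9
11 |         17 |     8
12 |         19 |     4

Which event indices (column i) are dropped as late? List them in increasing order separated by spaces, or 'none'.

i=0 t=1 v=8: → [0,5); WM=1
i=1 t=1 v=1: → [0,5); WM=1
i=2 t=3 v=3: → [0,5); WM=3
i=3 t=3 v=6: → [0,5); WM=3
i=4 t=1 v=7: → [0,5); WM=3
i=5 t=15 v=7: → [15,20); WM=15; [0,5) fires=8
i=6 t=17 v=4: → [15,20); WM=17
i=7 t=17 v=7: → [15,20); WM=17
i=8 t=19 v=2: → [15,20); WM=19
i=9 t=16 v=4: DROP (t<19-2); WM=19
i=10 t=14 v=9: DROP (t<19-2); WM=19
i=11 t=17 v=8: → [15,20); WM=19
i=12 t=19 v=4: → [15,20); WM=19

9 10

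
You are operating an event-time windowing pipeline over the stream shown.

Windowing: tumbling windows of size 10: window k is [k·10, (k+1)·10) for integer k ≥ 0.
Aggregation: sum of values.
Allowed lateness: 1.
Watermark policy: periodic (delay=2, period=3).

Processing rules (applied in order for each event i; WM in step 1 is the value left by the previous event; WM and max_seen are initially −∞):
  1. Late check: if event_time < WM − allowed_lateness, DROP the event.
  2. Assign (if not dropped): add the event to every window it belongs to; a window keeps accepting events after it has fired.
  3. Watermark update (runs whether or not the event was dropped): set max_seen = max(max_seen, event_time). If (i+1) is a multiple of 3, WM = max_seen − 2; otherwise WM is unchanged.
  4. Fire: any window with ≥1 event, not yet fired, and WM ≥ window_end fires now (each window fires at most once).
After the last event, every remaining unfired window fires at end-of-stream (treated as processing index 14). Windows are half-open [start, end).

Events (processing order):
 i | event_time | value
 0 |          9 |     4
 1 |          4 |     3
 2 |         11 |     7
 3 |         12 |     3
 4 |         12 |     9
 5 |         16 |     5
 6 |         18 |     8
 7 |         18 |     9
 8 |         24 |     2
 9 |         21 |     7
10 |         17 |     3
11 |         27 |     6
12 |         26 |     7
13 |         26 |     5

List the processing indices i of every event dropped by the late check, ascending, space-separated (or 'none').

10

i=0 t=9 v=4: → [0,10); WM=−∞
i=1 t=4 v=3: → [0,10); WM=−∞
i=2 t=11 v=7: → [10,20); WM=9
i=3 t=12 v=3: → [10,20); WM=9
i=4 t=12 v=9: → [10,20); WM=9
i=5 t=16 v=5: → [10,20); WM=14; [0,10) fires=7
i=6 t=18 v=8: → [10,20); WM=14
i=7 t=18 v=9: → [10,20); WM=14
i=8 t=24 v=2: → [20,30); WM=22; [10,20) fires=41
i=9 t=21 v=7: → [20,30); WM=22
i=10 t=17 v=3: DROP (t<22-1); WM=22
i=11 t=27 v=6: → [20,30); WM=25
i=12 t=26 v=7: → [20,30); WM=25
i=13 t=26 v=5: → [20,30); WM=25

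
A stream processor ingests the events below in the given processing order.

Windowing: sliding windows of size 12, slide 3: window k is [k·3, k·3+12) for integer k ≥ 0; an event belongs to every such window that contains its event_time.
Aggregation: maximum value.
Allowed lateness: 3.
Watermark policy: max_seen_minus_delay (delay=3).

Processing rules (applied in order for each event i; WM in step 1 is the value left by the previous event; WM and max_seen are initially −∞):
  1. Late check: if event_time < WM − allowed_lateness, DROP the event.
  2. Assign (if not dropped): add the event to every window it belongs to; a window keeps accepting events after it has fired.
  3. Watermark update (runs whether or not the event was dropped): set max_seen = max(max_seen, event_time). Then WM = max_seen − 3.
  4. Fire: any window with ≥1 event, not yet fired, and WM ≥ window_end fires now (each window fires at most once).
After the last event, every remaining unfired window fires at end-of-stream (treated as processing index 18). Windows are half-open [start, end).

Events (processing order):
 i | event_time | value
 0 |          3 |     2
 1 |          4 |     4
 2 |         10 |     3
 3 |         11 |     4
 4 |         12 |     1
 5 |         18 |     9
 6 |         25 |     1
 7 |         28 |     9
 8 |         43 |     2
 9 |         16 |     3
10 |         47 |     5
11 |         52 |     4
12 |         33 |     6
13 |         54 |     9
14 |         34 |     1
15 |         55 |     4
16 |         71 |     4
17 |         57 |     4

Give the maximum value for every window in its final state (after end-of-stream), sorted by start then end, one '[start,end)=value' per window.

i=0 t=3 v=2: → [3,15),[0,12); WM=0
i=1 t=4 v=4: → [3,15),[0,12); WM=1
i=2 t=10 v=3: → [9,21),[6,18),[3,15),[0,12); WM=7
i=3 t=11 v=4: → [9,21),[6,18),[3,15),[0,12); WM=8
i=4 t=12 v=1: → [12,24),[9,21),[6,18),[3,15); WM=9
i=5 t=18 v=9: → [18,30),[15,27),[12,24),[9,21); WM=15; [0,12) fires=4 [3,15) fires=4
i=6 t=25 v=1: → [24,36),[21,33),[18,30),[15,27); WM=22; [6,18) fires=4 [9,21) fires=9
i=7 t=28 v=9: → [27,39),[24,36),[21,33),[18,30); WM=25; [12,24) fires=9
i=8 t=43 v=2: → [42,54),[39,51),[36,48),[33,45); WM=40; [15,27) fires=9 [18,30) fires=9 [21,33) fires=9 [24,36) fires=9 [27,39) fires=9
i=9 t=16 v=3: DROP (t<40-3); WM=40
i=10 t=47 v=5: → [45,57),[42,54),[39,51),[36,48); WM=44
i=11 t=52 v=4: → [51,63),[48,60),[45,57),[42,54); WM=49; [33,45) fires=2 [36,48) fires=5
i=12 t=33 v=6: DROP (t<49-3); WM=49
i=13 t=54 v=9: → [54,66),[51,63),[48,60),[45,57); WM=51; [39,51) fires=5
i=14 t=34 v=1: DROP (t<51-3); WM=51
i=15 t=55 v=4: → [54,66),[51,63),[48,60),[45,57); WM=52
i=16 t=71 v=4: → [69,81),[66,78),[63,75),[60,72); WM=68; [42,54) fires=5 [45,57) fires=9 [48,60) fires=9 [51,63) fires=9 [54,66) fires=9
i=17 t=57 v=4: DROP (t<68-3); WM=68

[0,12)=4 [3,15)=4 [6,18)=4 [9,21)=9 [12,24)=9 [15,27)=9 [18,30)=9 [21,33)=9 [24,36)=9 [27,39)=9 [33,45)=2 [36,48)=5 [39,51)=5 [42,54)=5 [45,57)=9 [48,60)=9 [51,63)=9 [54,66)=9 [60,72)=4 [63,75)=4 [66,78)=4 [69,81)=4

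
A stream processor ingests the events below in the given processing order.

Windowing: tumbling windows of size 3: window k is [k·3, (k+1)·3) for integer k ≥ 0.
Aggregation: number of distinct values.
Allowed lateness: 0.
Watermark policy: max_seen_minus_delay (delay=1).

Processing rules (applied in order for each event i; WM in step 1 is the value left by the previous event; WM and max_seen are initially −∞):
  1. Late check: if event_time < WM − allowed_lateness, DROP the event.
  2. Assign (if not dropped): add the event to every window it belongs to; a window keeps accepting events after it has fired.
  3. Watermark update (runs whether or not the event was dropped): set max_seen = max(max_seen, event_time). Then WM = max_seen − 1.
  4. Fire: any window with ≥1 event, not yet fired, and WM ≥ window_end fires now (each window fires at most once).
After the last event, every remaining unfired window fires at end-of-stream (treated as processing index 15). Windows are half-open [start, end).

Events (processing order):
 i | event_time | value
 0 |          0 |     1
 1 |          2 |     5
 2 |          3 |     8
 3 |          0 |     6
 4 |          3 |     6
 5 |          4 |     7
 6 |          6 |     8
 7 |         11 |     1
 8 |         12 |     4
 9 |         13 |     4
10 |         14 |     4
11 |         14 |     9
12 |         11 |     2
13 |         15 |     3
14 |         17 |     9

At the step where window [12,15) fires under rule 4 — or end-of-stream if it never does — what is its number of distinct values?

i=0 t=0 v=1: → [0,3); WM=-1
i=1 t=2 v=5: → [0,3); WM=1
i=2 t=3 v=8: → [3,6); WM=2
i=3 t=0 v=6: DROP (t<2-0); WM=2
i=4 t=3 v=6: → [3,6); WM=2
i=5 t=4 v=7: → [3,6); WM=3; [0,3) fires=2
i=6 t=6 v=8: → [6,9); WM=5
i=7 t=11 v=1: → [9,12); WM=10; [3,6) fires=3 [6,9) fires=1
i=8 t=12 v=4: → [12,15); WM=11
i=9 t=13 v=4: → [12,15); WM=12; [9,12) fires=1
i=10 t=14 v=4: → [12,15); WM=13
i=11 t=14 v=9: → [12,15); WM=13
i=12 t=11 v=2: DROP (t<13-0); WM=13
i=13 t=15 v=3: → [15,18); WM=14
i=14 t=17 v=9: → [15,18); WM=16; [12,15) fires=2

2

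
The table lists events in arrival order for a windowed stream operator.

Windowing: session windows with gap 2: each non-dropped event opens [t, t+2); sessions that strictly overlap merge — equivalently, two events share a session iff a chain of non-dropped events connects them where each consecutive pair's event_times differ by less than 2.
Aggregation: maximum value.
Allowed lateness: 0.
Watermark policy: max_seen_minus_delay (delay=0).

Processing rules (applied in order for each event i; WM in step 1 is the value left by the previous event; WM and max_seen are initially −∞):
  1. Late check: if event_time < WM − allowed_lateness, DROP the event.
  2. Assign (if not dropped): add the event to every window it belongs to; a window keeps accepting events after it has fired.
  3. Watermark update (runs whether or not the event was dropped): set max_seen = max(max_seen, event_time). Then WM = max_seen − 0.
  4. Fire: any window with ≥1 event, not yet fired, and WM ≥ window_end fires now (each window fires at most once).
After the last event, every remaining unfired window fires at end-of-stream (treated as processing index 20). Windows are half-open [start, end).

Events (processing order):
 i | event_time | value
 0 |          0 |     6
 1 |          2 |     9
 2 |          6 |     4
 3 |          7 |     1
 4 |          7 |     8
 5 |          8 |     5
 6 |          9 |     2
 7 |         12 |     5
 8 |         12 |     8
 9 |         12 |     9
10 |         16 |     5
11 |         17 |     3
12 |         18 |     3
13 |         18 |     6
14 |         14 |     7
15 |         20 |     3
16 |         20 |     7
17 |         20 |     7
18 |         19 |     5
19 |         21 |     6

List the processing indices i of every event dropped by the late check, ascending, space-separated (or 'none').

i=0 t=0 v=6: → [0,2); WM=0
i=1 t=2 v=9: → [2,4); WM=2
i=2 t=6 v=4: → [6,8); WM=6
i=3 t=7 v=1: → [6,9); WM=7
i=4 t=7 v=8: → [6,9); WM=7
i=5 t=8 v=5: → [6,10); WM=8
i=6 t=9 v=2: → [6,11); WM=9
i=7 t=12 v=5: → [12,14); WM=12
i=8 t=12 v=8: → [12,14); WM=12
i=9 t=12 v=9: → [12,14); WM=12
i=10 t=16 v=5: → [16,18); WM=16
i=11 t=17 v=3: → [16,19); WM=17
i=12 t=18 v=3: → [16,20); WM=18
i=13 t=18 v=6: → [16,20); WM=18
i=14 t=14 v=7: DROP (t<18-0); WM=18
i=15 t=20 v=3: → [20,22); WM=20
i=16 t=20 v=7: → [20,22); WM=20
i=17 t=20 v=7: → [20,22); WM=20
i=18 t=19 v=5: DROP (t<20-0); WM=20
i=19 t=21 v=6: → [20,23); WM=21

14 18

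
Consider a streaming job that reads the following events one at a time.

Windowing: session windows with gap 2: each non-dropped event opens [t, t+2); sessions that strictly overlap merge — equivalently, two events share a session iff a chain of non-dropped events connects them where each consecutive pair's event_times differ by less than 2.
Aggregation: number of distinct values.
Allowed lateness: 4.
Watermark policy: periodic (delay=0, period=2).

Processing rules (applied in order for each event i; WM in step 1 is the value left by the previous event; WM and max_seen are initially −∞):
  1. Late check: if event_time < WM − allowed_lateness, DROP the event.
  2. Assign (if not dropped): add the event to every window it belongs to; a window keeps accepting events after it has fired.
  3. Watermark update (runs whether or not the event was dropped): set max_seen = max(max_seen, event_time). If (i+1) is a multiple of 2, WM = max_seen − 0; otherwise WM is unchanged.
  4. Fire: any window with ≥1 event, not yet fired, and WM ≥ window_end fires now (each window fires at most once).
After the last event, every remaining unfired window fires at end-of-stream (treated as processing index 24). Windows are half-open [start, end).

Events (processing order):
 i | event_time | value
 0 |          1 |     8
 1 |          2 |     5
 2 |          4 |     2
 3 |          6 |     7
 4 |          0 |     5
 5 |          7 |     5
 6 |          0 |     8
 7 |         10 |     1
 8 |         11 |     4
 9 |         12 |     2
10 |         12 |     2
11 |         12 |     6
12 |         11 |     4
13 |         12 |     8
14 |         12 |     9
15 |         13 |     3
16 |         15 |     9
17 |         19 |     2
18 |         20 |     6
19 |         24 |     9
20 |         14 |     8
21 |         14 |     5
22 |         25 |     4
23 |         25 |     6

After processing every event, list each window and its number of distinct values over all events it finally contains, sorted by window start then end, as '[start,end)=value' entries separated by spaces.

i=0 t=1 v=8: → [1,3); WM=−∞
i=1 t=2 v=5: → [1,4); WM=2
i=2 t=4 v=2: → [4,6); WM=2
i=3 t=6 v=7: → [6,8); WM=6
i=4 t=0 v=5: DROP (t<6-4); WM=6
i=5 t=7 v=5: → [6,9); WM=7
i=6 t=0 v=8: DROP (t<7-4); WM=7
i=7 t=10 v=1: → [10,12); WM=10
i=8 t=11 v=4: → [10,13); WM=10
i=9 t=12 v=2: → [10,14); WM=12
i=10 t=12 v=2: → [10,14); WM=12
i=11 t=12 v=6: → [10,14); WM=12
i=12 t=11 v=4: → [10,14); WM=12
i=13 t=12 v=8: → [10,14); WM=12
i=14 t=12 v=9: → [10,14); WM=12
i=15 t=13 v=3: → [10,15); WM=13
i=16 t=15 v=9: → [15,17); WM=13
i=17 t=19 v=2: → [19,21); WM=19
i=18 t=20 v=6: → [19,22); WM=19
i=19 t=24 v=9: → [24,26); WM=24
i=20 t=14 v=8: DROP (t<24-4); WM=24
i=21 t=14 v=5: DROP (t<24-4); WM=24
i=22 t=25 v=4: → [24,27); WM=24
i=23 t=25 v=6: → [24,27); WM=25

[1,4)=2 [4,6)=1 [6,9)=2 [10,15)=7 [15,17)=1 [19,22)=2 [24,27)=3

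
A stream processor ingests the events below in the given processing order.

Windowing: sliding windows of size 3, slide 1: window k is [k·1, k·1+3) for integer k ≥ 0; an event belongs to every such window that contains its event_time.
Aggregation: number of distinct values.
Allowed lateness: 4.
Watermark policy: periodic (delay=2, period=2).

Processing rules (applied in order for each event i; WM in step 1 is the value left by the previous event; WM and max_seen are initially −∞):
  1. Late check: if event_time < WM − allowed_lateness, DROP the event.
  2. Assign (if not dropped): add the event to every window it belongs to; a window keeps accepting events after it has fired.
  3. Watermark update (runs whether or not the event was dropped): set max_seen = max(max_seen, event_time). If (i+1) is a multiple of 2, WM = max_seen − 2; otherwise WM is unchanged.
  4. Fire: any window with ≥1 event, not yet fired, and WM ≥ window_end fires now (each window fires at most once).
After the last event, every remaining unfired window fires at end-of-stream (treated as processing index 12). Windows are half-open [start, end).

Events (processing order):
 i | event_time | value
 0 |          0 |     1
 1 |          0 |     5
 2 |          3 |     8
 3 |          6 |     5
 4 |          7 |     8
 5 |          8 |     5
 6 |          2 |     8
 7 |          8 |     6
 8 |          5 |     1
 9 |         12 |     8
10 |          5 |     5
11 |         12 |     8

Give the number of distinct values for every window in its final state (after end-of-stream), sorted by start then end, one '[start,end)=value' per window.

i=0 t=0 v=1: → [0,3); WM=−∞
i=1 t=0 v=5: → [0,3); WM=-2
i=2 t=3 v=8: → [3,6),[2,5),[1,4); WM=-2
i=3 t=6 v=5: → [6,9),[5,8),[4,7); WM=4; [0,3) fires=2 [1,4) fires=1
i=4 t=7 v=8: → [7,10),[6,9),[5,8); WM=4
i=5 t=8 v=5: → [8,11),[7,10),[6,9); WM=6; [2,5) fires=1 [3,6) fires=1
i=6 t=2 v=8: → [2,5),[1,4),[0,3); WM=6
i=7 t=8 v=6: → [8,11),[7,10),[6,9); WM=6
i=8 t=5 v=1: → [5,8),[4,7),[3,6); WM=6
i=9 t=12 v=8: → [12,15),[11,14),[10,13); WM=10; [4,7) fires=2 [5,8) fires=3 [6,9) fires=3 [7,10) fires=3
i=10 t=5 v=5: DROP (t<10-4); WM=10
i=11 t=12 v=8: → [12,15),[11,14),[10,13); WM=10

[0,3)=3 [1,4)=1 [2,5)=1 [3,6)=2 [4,7)=2 [5,8)=3 [6,9)=3 [7,10)=3 [8,11)=2 [10,13)=1 [11,14)=1 [12,15)=1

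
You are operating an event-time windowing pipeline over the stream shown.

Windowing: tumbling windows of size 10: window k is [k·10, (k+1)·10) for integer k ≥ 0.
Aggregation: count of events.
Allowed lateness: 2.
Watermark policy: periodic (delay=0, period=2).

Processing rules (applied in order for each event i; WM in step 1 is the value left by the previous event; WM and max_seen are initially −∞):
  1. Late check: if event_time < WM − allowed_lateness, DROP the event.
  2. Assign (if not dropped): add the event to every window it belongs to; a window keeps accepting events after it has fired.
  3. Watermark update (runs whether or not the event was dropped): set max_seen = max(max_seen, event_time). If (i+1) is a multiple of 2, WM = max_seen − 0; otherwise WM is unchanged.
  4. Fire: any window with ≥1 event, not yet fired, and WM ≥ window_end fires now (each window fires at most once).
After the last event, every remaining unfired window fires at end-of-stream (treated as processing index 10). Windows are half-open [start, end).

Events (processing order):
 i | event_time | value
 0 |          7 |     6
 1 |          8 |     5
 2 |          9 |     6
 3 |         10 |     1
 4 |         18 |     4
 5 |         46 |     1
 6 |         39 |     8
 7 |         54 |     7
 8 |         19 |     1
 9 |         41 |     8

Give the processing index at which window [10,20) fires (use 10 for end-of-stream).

5

i=0 t=7 v=6: → [0,10); WM=−∞
i=1 t=8 v=5: → [0,10); WM=8
i=2 t=9 v=6: → [0,10); WM=8
i=3 t=10 v=1: → [10,20); WM=10; [0,10) fires=3
i=4 t=18 v=4: → [10,20); WM=10
i=5 t=46 v=1: → [40,50); WM=46; [10,20) fires=2
i=6 t=39 v=8: DROP (t<46-2); WM=46
i=7 t=54 v=7: → [50,60); WM=54; [40,50) fires=1
i=8 t=19 v=1: DROP (t<54-2); WM=54
i=9 t=41 v=8: DROP (t<54-2); WM=54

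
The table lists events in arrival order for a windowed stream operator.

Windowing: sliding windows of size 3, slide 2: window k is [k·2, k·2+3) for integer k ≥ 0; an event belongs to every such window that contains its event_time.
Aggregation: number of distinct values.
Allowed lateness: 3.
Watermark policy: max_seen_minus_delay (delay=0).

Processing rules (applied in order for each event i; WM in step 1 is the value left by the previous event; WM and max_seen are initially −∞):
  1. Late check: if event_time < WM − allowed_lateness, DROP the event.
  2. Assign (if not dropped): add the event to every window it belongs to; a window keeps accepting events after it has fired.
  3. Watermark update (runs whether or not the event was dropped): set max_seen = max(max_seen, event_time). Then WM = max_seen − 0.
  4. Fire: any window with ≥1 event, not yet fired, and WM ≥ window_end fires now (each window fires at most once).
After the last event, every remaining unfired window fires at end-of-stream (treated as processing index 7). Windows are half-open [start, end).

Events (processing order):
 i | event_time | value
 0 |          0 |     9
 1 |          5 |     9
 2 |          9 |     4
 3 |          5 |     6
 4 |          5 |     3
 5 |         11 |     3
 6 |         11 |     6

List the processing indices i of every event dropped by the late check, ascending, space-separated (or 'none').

3 4

i=0 t=0 v=9: → [0,3); WM=0
i=1 t=5 v=9: → [4,7); WM=5; [0,3) fires=1
i=2 t=9 v=4: → [8,11); WM=9; [4,7) fires=1
i=3 t=5 v=6: DROP (t<9-3); WM=9
i=4 t=5 v=3: DROP (t<9-3); WM=9
i=5 t=11 v=3: → [10,13); WM=11; [8,11) fires=1
i=6 t=11 v=6: → [10,13); WM=11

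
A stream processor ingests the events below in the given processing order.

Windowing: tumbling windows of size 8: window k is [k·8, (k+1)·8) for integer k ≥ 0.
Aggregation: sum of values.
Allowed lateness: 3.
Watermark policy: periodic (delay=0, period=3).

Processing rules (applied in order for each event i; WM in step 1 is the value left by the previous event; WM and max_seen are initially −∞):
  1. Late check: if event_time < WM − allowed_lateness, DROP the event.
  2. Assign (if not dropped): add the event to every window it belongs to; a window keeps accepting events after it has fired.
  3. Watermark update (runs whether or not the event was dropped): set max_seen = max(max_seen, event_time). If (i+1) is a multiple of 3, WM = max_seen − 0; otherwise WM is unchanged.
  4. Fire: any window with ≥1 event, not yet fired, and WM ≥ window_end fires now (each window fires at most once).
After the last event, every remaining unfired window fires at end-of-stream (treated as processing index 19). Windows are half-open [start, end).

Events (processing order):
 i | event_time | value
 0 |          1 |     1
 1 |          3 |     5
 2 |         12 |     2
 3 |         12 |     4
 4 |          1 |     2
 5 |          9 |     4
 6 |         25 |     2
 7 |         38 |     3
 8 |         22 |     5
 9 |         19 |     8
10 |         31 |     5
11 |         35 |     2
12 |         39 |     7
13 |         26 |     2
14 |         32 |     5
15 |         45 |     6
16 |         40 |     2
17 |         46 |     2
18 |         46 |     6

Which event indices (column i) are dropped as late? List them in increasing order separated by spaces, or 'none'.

4 9 10 13 14

i=0 t=1 v=1: → [0,8); WM=−∞
i=1 t=3 v=5: → [0,8); WM=−∞
i=2 t=12 v=2: → [8,16); WM=12; [0,8) fires=6
i=3 t=12 v=4: → [8,16); WM=12
i=4 t=1 v=2: DROP (t<12-3); WM=12
i=5 t=9 v=4: → [8,16); WM=12
i=6 t=25 v=2: → [24,32); WM=12
i=7 t=38 v=3: → [32,40); WM=12
i=8 t=22 v=5: → [16,24); WM=38; [8,16) fires=10 [16,24) fires=5 [24,32) fires=2
i=9 t=19 v=8: DROP (t<38-3); WM=38
i=10 t=31 v=5: DROP (t<38-3); WM=38
i=11 t=35 v=2: → [32,40); WM=38
i=12 t=39 v=7: → [32,40); WM=38
i=13 t=26 v=2: DROP (t<38-3); WM=38
i=14 t=32 v=5: DROP (t<38-3); WM=39
i=15 t=45 v=6: → [40,48); WM=39
i=16 t=40 v=2: → [40,48); WM=39
i=17 t=46 v=2: → [40,48); WM=46; [32,40) fires=12
i=18 t=46 v=6: → [40,48); WM=46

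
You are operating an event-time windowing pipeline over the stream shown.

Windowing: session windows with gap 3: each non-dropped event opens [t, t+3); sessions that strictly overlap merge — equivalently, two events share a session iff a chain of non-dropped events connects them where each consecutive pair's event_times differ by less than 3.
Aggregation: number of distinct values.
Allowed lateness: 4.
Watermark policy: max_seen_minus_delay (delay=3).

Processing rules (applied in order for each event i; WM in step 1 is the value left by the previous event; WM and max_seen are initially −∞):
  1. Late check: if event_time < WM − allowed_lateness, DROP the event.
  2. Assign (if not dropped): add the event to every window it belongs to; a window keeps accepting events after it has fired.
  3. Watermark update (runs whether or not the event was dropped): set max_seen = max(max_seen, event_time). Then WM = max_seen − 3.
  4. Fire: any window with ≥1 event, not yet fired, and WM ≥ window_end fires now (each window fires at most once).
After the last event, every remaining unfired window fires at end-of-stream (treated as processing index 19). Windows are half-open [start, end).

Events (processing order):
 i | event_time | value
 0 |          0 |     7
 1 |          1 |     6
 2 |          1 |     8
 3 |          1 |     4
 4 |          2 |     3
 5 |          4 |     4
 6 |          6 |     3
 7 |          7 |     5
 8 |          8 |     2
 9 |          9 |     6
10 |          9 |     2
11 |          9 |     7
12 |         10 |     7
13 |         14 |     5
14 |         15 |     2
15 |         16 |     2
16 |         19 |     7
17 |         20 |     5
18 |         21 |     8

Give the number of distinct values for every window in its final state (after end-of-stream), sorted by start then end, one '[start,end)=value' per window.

[0,13)=7 [14,19)=2 [19,24)=3

i=0 t=0 v=7: → [0,3); WM=-3
i=1 t=1 v=6: → [0,4); WM=-2
i=2 t=1 v=8: → [0,4); WM=-2
i=3 t=1 v=4: → [0,4); WM=-2
i=4 t=2 v=3: → [0,5); WM=-1
i=5 t=4 v=4: → [0,7); WM=1
i=6 t=6 v=3: → [0,9); WM=3
i=7 t=7 v=5: → [0,10); WM=4
i=8 t=8 v=2: → [0,11); WM=5
i=9 t=9 v=6: → [0,12); WM=6
i=10 t=9 v=2: → [0,12); WM=6
i=11 t=9 v=7: → [0,12); WM=6
i=12 t=10 v=7: → [0,13); WM=7
i=13 t=14 v=5: → [14,17); WM=11
i=14 t=15 v=2: → [14,18); WM=12
i=15 t=16 v=2: → [14,19); WM=13
i=16 t=19 v=7: → [19,22); WM=16
i=17 t=20 v=5: → [19,23); WM=17
i=18 t=21 v=8: → [19,24); WM=18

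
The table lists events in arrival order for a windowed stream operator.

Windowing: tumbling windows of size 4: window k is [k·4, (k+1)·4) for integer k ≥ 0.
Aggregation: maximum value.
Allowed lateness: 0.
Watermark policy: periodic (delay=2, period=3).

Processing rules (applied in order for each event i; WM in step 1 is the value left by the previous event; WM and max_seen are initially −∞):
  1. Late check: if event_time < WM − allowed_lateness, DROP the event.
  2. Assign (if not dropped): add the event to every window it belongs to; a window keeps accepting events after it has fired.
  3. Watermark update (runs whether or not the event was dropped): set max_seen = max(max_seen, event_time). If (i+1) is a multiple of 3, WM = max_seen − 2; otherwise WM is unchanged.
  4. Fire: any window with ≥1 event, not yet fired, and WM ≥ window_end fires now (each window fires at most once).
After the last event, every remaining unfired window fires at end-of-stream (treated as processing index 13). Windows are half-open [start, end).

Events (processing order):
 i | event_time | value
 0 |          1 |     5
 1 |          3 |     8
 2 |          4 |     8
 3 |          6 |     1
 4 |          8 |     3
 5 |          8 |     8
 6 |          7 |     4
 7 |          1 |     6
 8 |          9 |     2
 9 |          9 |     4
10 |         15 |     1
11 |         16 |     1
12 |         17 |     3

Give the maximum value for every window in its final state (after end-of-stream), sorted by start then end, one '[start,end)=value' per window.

[0,4)=8 [4,8)=8 [8,12)=8 [12,16)=1 [16,20)=3

i=0 t=1 v=5: → [0,4); WM=−∞
i=1 t=3 v=8: → [0,4); WM=−∞
i=2 t=4 v=8: → [4,8); WM=2
i=3 t=6 v=1: → [4,8); WM=2
i=4 t=8 v=3: → [8,12); WM=2
i=5 t=8 v=8: → [8,12); WM=6; [0,4) fires=8
i=6 t=7 v=4: → [4,8); WM=6
i=7 t=1 v=6: DROP (t<6-0); WM=6
i=8 t=9 v=2: → [8,12); WM=7
i=9 t=9 v=4: → [8,12); WM=7
i=10 t=15 v=1: → [12,16); WM=7
i=11 t=16 v=1: → [16,20); WM=14; [4,8) fires=8 [8,12) fires=8
i=12 t=17 v=3: → [16,20); WM=14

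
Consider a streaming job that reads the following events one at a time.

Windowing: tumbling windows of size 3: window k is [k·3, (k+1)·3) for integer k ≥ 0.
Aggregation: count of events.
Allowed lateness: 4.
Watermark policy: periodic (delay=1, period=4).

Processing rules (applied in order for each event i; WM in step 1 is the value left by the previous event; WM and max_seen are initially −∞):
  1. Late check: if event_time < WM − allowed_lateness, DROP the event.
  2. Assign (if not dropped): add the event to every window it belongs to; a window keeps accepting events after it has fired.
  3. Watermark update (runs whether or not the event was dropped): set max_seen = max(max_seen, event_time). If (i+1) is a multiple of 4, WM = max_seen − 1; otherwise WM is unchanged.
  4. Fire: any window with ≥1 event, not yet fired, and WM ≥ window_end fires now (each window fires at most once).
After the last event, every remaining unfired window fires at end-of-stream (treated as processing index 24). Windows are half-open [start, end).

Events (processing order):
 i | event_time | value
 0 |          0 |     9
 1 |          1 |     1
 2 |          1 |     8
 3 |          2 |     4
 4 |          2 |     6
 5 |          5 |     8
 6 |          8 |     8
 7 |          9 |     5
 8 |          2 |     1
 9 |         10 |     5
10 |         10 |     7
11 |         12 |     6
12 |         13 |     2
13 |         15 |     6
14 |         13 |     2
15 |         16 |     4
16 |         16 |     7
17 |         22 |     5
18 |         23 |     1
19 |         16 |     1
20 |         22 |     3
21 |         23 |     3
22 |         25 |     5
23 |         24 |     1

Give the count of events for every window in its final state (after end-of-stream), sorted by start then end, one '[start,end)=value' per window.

[0,3)=5 [3,6)=1 [6,9)=1 [9,12)=3 [12,15)=3 [15,18)=4 [21,24)=4 [24,27)=2

i=0 t=0 v=9: → [0,3); WM=−∞
i=1 t=1 v=1: → [0,3); WM=−∞
i=2 t=1 v=8: → [0,3); WM=−∞
i=3 t=2 v=4: → [0,3); WM=1
i=4 t=2 v=6: → [0,3); WM=1
i=5 t=5 v=8: → [3,6); WM=1
i=6 t=8 v=8: → [6,9); WM=1
i=7 t=9 v=5: → [9,12); WM=8; [0,3) fires=5 [3,6) fires=1
i=8 t=2 v=1: DROP (t<8-4); WM=8
i=9 t=10 v=5: → [9,12); WM=8
i=10 t=10 v=7: → [9,12); WM=8
i=11 t=12 v=6: → [12,15); WM=11; [6,9) fires=1
i=12 t=13 v=2: → [12,15); WM=11
i=13 t=15 v=6: → [15,18); WM=11
i=14 t=13 v=2: → [12,15); WM=11
i=15 t=16 v=4: → [15,18); WM=15; [9,12) fires=3 [12,15) fires=3
i=16 t=16 v=7: → [15,18); WM=15
i=17 t=22 v=5: → [21,24); WM=15
i=18 t=23 v=1: → [21,24); WM=15
i=19 t=16 v=1: → [15,18); WM=22; [15,18) fires=4
i=20 t=22 v=3: → [21,24); WM=22
i=21 t=23 v=3: → [21,24); WM=22
i=22 t=25 v=5: → [24,27); WM=22
i=23 t=24 v=1: → [24,27); WM=24; [21,24) fires=4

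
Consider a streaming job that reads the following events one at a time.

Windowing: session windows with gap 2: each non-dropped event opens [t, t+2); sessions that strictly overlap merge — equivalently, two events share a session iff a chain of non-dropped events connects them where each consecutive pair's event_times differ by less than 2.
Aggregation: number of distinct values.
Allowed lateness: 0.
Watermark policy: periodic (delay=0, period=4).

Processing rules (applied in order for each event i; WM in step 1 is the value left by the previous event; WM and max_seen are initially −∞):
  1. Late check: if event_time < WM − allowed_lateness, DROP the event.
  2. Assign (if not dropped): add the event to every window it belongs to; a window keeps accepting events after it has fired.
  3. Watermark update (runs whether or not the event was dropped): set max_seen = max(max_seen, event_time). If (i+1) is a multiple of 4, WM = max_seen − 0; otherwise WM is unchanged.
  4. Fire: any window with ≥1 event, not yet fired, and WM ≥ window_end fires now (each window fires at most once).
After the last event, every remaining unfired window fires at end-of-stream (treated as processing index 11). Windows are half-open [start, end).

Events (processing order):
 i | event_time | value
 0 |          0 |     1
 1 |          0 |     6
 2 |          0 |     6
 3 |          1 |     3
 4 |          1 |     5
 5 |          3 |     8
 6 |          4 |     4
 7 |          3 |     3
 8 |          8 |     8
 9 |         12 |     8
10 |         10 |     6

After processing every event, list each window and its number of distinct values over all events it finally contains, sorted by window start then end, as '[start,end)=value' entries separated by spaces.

[0,3)=4 [3,6)=3 [8,10)=1 [10,12)=1 [12,14)=1

i=0 t=0 v=1: → [0,2); WM=−∞
i=1 t=0 v=6: → [0,2); WM=−∞
i=2 t=0 v=6: → [0,2); WM=−∞
i=3 t=1 v=3: → [0,3); WM=1
i=4 t=1 v=5: → [0,3); WM=1
i=5 t=3 v=8: → [3,5); WM=1
i=6 t=4 v=4: → [3,6); WM=1
i=7 t=3 v=3: → [3,6); WM=4
i=8 t=8 v=8: → [8,10); WM=4
i=9 t=12 v=8: → [12,14); WM=4
i=10 t=10 v=6: → [10,12); WM=4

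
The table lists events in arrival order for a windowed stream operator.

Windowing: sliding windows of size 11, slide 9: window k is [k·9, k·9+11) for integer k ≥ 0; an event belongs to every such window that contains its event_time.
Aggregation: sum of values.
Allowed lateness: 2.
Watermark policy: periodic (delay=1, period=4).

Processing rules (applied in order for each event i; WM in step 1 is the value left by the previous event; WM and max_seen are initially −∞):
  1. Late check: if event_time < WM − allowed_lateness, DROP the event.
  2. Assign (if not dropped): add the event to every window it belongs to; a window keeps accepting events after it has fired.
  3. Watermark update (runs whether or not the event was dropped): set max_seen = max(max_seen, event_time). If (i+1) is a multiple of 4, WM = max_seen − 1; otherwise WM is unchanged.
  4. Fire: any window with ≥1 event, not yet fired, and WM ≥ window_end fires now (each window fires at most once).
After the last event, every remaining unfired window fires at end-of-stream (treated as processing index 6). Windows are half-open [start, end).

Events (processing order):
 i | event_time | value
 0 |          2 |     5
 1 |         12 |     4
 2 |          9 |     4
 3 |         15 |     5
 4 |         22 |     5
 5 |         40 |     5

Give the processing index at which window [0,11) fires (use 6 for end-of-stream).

i=0 t=2 v=5: → [0,11); WM=−∞
i=1 t=12 v=4: → [9,20); WM=−∞
i=2 t=9 v=4: → [9,20),[0,11); WM=−∞
i=3 t=15 v=5: → [9,20); WM=14; [0,11) fires=9
i=4 t=22 v=5: → [18,29); WM=14
i=5 t=40 v=5: → [36,47); WM=14

3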